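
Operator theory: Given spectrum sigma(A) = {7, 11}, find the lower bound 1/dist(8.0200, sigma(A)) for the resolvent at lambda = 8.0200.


dist(8.0200, {7, 11}) = min(|8.0200 - 7|, |8.0200 - 11|)
= min(1.0200, 2.9800) = 1.0200
Resolvent bound = 1/1.0200 = 0.9804

0.9804


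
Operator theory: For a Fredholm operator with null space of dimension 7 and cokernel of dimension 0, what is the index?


The Fredholm index is defined as ind(T) = dim(ker T) - dim(coker T)
= 7 - 0
= 7

7


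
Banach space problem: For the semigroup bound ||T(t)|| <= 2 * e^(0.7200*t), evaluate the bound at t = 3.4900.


||T(3.4900)|| <= 2 * exp(0.7200 * 3.4900)
= 2 * exp(2.5128)
= 2 * 12.3394
= 24.6789

24.6789


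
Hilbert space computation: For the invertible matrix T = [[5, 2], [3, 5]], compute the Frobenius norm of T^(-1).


det(T) = 5*5 - 2*3 = 19
T^(-1) = (1/19) * [[5, -2], [-3, 5]] = [[0.2632, -0.1053], [-0.1579, 0.2632]]
||T^(-1)||_F^2 = 0.2632^2 + (-0.1053)^2 + (-0.1579)^2 + 0.2632^2 = 0.1745
||T^(-1)||_F = sqrt(0.1745) = 0.4178

0.4178


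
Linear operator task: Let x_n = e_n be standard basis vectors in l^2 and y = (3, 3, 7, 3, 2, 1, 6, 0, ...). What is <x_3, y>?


x_3 = e_3 is the standard basis vector with 1 in position 3.
<x_3, y> = y_3 = 7
As n -> infinity, <x_n, y> -> 0, confirming weak convergence of (x_n) to 0.

7


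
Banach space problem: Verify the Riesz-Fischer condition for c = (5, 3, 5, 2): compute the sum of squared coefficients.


sum |c_n|^2 = 5^2 + 3^2 + 5^2 + 2^2
= 25 + 9 + 25 + 4
= 63

63


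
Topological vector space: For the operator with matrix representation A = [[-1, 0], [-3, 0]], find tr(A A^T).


trace(A * A^T) = sum of squares of all entries
= (-1)^2 + 0^2 + (-3)^2 + 0^2
= 1 + 0 + 9 + 0
= 10

10


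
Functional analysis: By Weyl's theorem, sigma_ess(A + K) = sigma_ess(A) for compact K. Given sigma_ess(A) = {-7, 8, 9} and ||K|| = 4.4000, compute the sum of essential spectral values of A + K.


By Weyl's theorem, the essential spectrum is invariant under compact perturbations.
sigma_ess(A + K) = sigma_ess(A) = {-7, 8, 9}
Sum = -7 + 8 + 9 = 10

10


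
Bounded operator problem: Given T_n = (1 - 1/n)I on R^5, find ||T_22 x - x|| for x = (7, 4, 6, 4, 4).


T_22 x - x = (1 - 1/22)x - x = -x/22
||x|| = sqrt(133) = 11.5326
||T_22 x - x|| = ||x||/22 = 11.5326/22 = 0.5242

0.5242


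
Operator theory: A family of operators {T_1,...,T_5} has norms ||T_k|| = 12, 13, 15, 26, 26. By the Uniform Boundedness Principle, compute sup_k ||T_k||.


By the Uniform Boundedness Principle, the supremum of norms is finite.
sup_k ||T_k|| = max(12, 13, 15, 26, 26) = 26

26


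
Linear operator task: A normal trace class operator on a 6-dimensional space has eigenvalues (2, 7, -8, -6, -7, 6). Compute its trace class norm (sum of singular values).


For a normal operator, singular values equal |eigenvalues|.
Trace norm = sum |lambda_i| = 2 + 7 + 8 + 6 + 7 + 6
= 36

36


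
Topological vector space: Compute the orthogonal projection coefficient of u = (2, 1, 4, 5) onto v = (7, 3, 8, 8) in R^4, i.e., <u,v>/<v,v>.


Computing <u,v> = 2*7 + 1*3 + 4*8 + 5*8 = 89
Computing <v,v> = 7^2 + 3^2 + 8^2 + 8^2 = 186
Projection coefficient = 89/186 = 0.4785

0.4785


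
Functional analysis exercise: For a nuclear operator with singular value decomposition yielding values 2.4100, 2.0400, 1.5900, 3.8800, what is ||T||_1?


The nuclear norm is the sum of all singular values.
||T||_1 = 2.4100 + 2.0400 + 1.5900 + 3.8800
= 9.9200

9.9200


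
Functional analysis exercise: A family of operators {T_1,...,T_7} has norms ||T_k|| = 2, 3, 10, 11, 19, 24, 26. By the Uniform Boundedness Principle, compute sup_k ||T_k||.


By the Uniform Boundedness Principle, the supremum of norms is finite.
sup_k ||T_k|| = max(2, 3, 10, 11, 19, 24, 26) = 26

26


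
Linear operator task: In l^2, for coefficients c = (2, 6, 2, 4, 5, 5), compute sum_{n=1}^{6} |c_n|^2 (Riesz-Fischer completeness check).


sum |c_n|^2 = 2^2 + 6^2 + 2^2 + 4^2 + 5^2 + 5^2
= 4 + 36 + 4 + 16 + 25 + 25
= 110

110


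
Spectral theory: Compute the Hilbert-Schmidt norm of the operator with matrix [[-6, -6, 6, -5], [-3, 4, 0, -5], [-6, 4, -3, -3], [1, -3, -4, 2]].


The Hilbert-Schmidt norm is sqrt(sum of squares of all entries).
Sum of squares = (-6)^2 + (-6)^2 + 6^2 + (-5)^2 + (-3)^2 + 4^2 + 0^2 + (-5)^2 + (-6)^2 + 4^2 + (-3)^2 + (-3)^2 + 1^2 + (-3)^2 + (-4)^2 + 2^2
= 36 + 36 + 36 + 25 + 9 + 16 + 0 + 25 + 36 + 16 + 9 + 9 + 1 + 9 + 16 + 4 = 283
||T||_HS = sqrt(283) = 16.8226

16.8226


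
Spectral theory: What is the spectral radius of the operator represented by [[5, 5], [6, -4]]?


For a 2x2 matrix, eigenvalues satisfy lambda^2 - (trace)*lambda + det = 0
trace = 5 + -4 = 1
det = 5*-4 - 5*6 = -50
discriminant = 1^2 - 4*(-50) = 201
spectral radius = max |eigenvalue| = 7.5887

7.5887


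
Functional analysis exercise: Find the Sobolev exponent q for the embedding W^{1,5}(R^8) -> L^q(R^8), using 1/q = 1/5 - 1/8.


Using the Sobolev embedding formula: 1/q = 1/p - k/n
1/q = 1/5 - 1/8 = 3/40
q = 1/(3/40) = 40/3 = 13.3333

13.3333


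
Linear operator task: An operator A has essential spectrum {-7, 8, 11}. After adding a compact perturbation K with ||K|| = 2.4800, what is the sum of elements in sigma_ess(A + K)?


By Weyl's theorem, the essential spectrum is invariant under compact perturbations.
sigma_ess(A + K) = sigma_ess(A) = {-7, 8, 11}
Sum = -7 + 8 + 11 = 12

12


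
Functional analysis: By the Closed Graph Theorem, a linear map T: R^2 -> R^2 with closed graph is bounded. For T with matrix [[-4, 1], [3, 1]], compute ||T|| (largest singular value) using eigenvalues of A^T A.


A^T A = [[25, -1], [-1, 2]]
trace(A^T A) = 27, det(A^T A) = 49
discriminant = 27^2 - 4*49 = 533
Largest eigenvalue of A^T A = (trace + sqrt(disc))/2 = 25.0434
||T|| = sqrt(25.0434) = 5.0043

5.0043


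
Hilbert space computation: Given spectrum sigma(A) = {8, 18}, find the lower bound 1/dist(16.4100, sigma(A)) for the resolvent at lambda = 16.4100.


dist(16.4100, {8, 18}) = min(|16.4100 - 8|, |16.4100 - 18|)
= min(8.4100, 1.5900) = 1.5900
Resolvent bound = 1/1.5900 = 0.6289

0.6289


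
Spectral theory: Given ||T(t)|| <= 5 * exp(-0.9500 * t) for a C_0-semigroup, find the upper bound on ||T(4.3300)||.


||T(4.3300)|| <= 5 * exp(-0.9500 * 4.3300)
= 5 * exp(-4.1135)
= 5 * 0.0164
= 0.0818

0.0818


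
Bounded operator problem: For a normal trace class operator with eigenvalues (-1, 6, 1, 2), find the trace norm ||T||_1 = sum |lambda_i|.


For a normal operator, singular values equal |eigenvalues|.
Trace norm = sum |lambda_i| = 1 + 6 + 1 + 2
= 10

10


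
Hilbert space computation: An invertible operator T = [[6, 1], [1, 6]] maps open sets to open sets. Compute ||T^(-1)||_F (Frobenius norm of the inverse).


det(T) = 6*6 - 1*1 = 35
T^(-1) = (1/35) * [[6, -1], [-1, 6]] = [[0.1714, -0.0286], [-0.0286, 0.1714]]
||T^(-1)||_F^2 = 0.1714^2 + (-0.0286)^2 + (-0.0286)^2 + 0.1714^2 = 0.0604
||T^(-1)||_F = sqrt(0.0604) = 0.2458

0.2458


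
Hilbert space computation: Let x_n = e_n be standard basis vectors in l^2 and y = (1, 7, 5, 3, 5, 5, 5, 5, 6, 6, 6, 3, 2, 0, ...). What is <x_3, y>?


x_3 = e_3 is the standard basis vector with 1 in position 3.
<x_3, y> = y_3 = 5
As n -> infinity, <x_n, y> -> 0, confirming weak convergence of (x_n) to 0.

5


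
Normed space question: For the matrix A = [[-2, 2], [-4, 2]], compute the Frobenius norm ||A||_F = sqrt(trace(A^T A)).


||A||_F^2 = sum a_ij^2
= (-2)^2 + 2^2 + (-4)^2 + 2^2
= 4 + 4 + 16 + 4 = 28
||A||_F = sqrt(28) = 5.2915

5.2915


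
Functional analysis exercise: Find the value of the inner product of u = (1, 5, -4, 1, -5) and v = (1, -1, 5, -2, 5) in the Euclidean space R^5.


Computing the standard inner product <u, v> = sum u_i * v_i
= 1*1 + 5*-1 + -4*5 + 1*-2 + -5*5
= 1 + -5 + -20 + -2 + -25
= -51

-51


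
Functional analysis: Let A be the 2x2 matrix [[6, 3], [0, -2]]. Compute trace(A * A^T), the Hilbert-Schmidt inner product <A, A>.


trace(A * A^T) = sum of squares of all entries
= 6^2 + 3^2 + 0^2 + (-2)^2
= 36 + 9 + 0 + 4
= 49

49


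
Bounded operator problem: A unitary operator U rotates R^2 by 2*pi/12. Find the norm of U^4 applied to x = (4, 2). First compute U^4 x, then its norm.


U is a rotation by theta = 2*pi/12
U^4 = rotation by 4*theta = 8*pi/12
cos(8*pi/12) = -0.5000, sin(8*pi/12) = 0.8660
U^4 x = (-0.5000 * 4 - 0.8660 * 2, 0.8660 * 4 + -0.5000 * 2)
= (-3.7321, 2.4641)
||U^4 x|| = sqrt((-3.7321)^2 + 2.4641^2) = sqrt(20.0000) = 4.4721

4.4721


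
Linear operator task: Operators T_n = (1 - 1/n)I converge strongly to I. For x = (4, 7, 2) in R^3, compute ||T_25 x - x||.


T_25 x - x = (1 - 1/25)x - x = -x/25
||x|| = sqrt(69) = 8.3066
||T_25 x - x|| = ||x||/25 = 8.3066/25 = 0.3323

0.3323


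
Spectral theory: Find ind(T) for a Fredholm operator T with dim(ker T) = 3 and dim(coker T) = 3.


The Fredholm index is defined as ind(T) = dim(ker T) - dim(coker T)
= 3 - 3
= 0

0


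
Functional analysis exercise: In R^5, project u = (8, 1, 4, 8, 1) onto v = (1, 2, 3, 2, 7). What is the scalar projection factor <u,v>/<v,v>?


Computing <u,v> = 8*1 + 1*2 + 4*3 + 8*2 + 1*7 = 45
Computing <v,v> = 1^2 + 2^2 + 3^2 + 2^2 + 7^2 = 67
Projection coefficient = 45/67 = 0.6716

0.6716


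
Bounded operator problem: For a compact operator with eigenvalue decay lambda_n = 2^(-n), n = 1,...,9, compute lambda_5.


The eigenvalue formula gives lambda_5 = 1/2^5
= 1/32
= 0.0312

0.0312


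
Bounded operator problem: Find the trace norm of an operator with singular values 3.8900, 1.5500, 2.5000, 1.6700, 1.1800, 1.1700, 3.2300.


The nuclear norm is the sum of all singular values.
||T||_1 = 3.8900 + 1.5500 + 2.5000 + 1.6700 + 1.1800 + 1.1700 + 3.2300
= 15.1900

15.1900


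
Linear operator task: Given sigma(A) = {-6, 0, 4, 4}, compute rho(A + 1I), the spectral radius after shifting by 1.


Spectrum of A + 1I = {-5, 1, 5, 5}
Spectral radius = max |lambda| over the shifted spectrum
= max(5, 1, 5, 5) = 5

5


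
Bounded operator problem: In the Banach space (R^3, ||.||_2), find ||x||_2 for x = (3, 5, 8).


The l^2 norm = (sum |x_i|^2)^(1/2)
Sum of 2th powers = 9 + 25 + 64 = 98
||x||_2 = (98)^(1/2) = 9.8995

9.8995


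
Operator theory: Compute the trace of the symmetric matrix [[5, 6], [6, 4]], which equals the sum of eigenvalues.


For a self-adjoint (symmetric) matrix, the eigenvalues are real.
The sum of eigenvalues equals the trace of the matrix.
trace = 5 + 4 = 9

9


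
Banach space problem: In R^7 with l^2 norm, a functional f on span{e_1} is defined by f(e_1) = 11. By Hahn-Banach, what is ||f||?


The norm of f is given by ||f|| = sup_{||x||=1} |f(x)|.
On span{e_1}, ||e_1|| = 1, so ||f|| = |f(e_1)| / ||e_1||
= |11| / 1 = 11.0000

11.0000


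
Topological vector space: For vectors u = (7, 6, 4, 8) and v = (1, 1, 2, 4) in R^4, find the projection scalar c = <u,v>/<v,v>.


Computing <u,v> = 7*1 + 6*1 + 4*2 + 8*4 = 53
Computing <v,v> = 1^2 + 1^2 + 2^2 + 4^2 = 22
Projection coefficient = 53/22 = 2.4091

2.4091


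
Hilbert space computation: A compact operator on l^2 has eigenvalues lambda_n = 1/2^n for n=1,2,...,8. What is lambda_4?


The eigenvalue formula gives lambda_4 = 1/2^4
= 1/16
= 0.0625

0.0625


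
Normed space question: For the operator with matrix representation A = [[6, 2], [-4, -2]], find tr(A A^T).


trace(A * A^T) = sum of squares of all entries
= 6^2 + 2^2 + (-4)^2 + (-2)^2
= 36 + 4 + 16 + 4
= 60

60


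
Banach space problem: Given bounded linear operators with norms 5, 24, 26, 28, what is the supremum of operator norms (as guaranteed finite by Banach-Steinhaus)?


By the Uniform Boundedness Principle, the supremum of norms is finite.
sup_k ||T_k|| = max(5, 24, 26, 28) = 28

28


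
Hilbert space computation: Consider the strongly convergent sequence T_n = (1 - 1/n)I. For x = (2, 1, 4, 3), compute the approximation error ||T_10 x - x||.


T_10 x - x = (1 - 1/10)x - x = -x/10
||x|| = sqrt(30) = 5.4772
||T_10 x - x|| = ||x||/10 = 5.4772/10 = 0.5477

0.5477


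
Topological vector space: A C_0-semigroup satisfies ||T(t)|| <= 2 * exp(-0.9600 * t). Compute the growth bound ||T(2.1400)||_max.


||T(2.1400)|| <= 2 * exp(-0.9600 * 2.1400)
= 2 * exp(-2.0544)
= 2 * 0.1282
= 0.2563

0.2563


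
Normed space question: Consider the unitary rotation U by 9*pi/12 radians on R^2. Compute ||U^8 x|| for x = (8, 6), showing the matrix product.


U is a rotation by theta = 9*pi/12
U^8 = rotation by 8*theta = 72*pi/12 = 0*pi/12 (mod 2*pi)
cos(0*pi/12) = 1.0000, sin(0*pi/12) = 0.0000
U^8 x = (1.0000 * 8 - 0.0000 * 6, 0.0000 * 8 + 1.0000 * 6)
= (8.0000, 6.0000)
||U^8 x|| = sqrt(8.0000^2 + 6.0000^2) = sqrt(100.0000) = 10.0000

10.0000


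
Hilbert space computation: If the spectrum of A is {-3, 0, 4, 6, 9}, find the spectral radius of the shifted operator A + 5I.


Spectrum of A + 5I = {2, 5, 9, 11, 14}
Spectral radius = max |lambda| over the shifted spectrum
= max(2, 5, 9, 11, 14) = 14

14


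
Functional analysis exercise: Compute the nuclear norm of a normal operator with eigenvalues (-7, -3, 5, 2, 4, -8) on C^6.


For a normal operator, singular values equal |eigenvalues|.
Trace norm = sum |lambda_i| = 7 + 3 + 5 + 2 + 4 + 8
= 29

29


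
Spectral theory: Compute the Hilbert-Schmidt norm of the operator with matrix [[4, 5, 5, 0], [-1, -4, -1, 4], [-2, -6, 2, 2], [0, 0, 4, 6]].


The Hilbert-Schmidt norm is sqrt(sum of squares of all entries).
Sum of squares = 4^2 + 5^2 + 5^2 + 0^2 + (-1)^2 + (-4)^2 + (-1)^2 + 4^2 + (-2)^2 + (-6)^2 + 2^2 + 2^2 + 0^2 + 0^2 + 4^2 + 6^2
= 16 + 25 + 25 + 0 + 1 + 16 + 1 + 16 + 4 + 36 + 4 + 4 + 0 + 0 + 16 + 36 = 200
||T||_HS = sqrt(200) = 14.1421

14.1421


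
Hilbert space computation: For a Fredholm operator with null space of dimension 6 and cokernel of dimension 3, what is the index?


The Fredholm index is defined as ind(T) = dim(ker T) - dim(coker T)
= 6 - 3
= 3

3


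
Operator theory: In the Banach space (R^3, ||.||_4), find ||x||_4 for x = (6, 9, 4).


The l^4 norm = (sum |x_i|^4)^(1/4)
Sum of 4th powers = 1296 + 6561 + 256 = 8113
||x||_4 = (8113)^(1/4) = 9.4906

9.4906


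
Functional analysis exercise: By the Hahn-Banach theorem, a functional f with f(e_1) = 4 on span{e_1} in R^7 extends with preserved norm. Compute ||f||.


The norm of f is given by ||f|| = sup_{||x||=1} |f(x)|.
On span{e_1}, ||e_1|| = 1, so ||f|| = |f(e_1)| / ||e_1||
= |4| / 1 = 4.0000

4.0000


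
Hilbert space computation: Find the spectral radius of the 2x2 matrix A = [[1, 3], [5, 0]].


For a 2x2 matrix, eigenvalues satisfy lambda^2 - (trace)*lambda + det = 0
trace = 1 + 0 = 1
det = 1*0 - 3*5 = -15
discriminant = 1^2 - 4*(-15) = 61
spectral radius = max |eigenvalue| = 4.4051

4.4051


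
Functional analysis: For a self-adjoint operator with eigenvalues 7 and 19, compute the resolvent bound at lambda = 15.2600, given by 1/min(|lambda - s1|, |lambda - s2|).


dist(15.2600, {7, 19}) = min(|15.2600 - 7|, |15.2600 - 19|)
= min(8.2600, 3.7400) = 3.7400
Resolvent bound = 1/3.7400 = 0.2674

0.2674


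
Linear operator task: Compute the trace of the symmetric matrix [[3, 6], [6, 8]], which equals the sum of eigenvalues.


For a self-adjoint (symmetric) matrix, the eigenvalues are real.
The sum of eigenvalues equals the trace of the matrix.
trace = 3 + 8 = 11

11


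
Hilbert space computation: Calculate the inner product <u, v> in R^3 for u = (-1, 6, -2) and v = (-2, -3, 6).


Computing the standard inner product <u, v> = sum u_i * v_i
= -1*-2 + 6*-3 + -2*6
= 2 + -18 + -12
= -28

-28


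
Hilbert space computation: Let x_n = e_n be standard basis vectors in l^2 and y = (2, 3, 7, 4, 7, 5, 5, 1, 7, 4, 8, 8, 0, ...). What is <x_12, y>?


x_12 = e_12 is the standard basis vector with 1 in position 12.
<x_12, y> = y_12 = 8
As n -> infinity, <x_n, y> -> 0, confirming weak convergence of (x_n) to 0.

8


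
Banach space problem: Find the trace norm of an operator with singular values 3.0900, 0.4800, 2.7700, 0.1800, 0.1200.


The nuclear norm is the sum of all singular values.
||T||_1 = 3.0900 + 0.4800 + 2.7700 + 0.1800 + 0.1200
= 6.6400

6.6400


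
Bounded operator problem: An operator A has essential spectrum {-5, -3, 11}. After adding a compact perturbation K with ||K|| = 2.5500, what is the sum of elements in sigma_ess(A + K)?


By Weyl's theorem, the essential spectrum is invariant under compact perturbations.
sigma_ess(A + K) = sigma_ess(A) = {-5, -3, 11}
Sum = -5 + -3 + 11 = 3

3


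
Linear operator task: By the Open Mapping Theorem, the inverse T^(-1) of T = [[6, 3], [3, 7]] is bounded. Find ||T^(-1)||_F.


det(T) = 6*7 - 3*3 = 33
T^(-1) = (1/33) * [[7, -3], [-3, 6]] = [[0.2121, -0.0909], [-0.0909, 0.1818]]
||T^(-1)||_F^2 = 0.2121^2 + (-0.0909)^2 + (-0.0909)^2 + 0.1818^2 = 0.0946
||T^(-1)||_F = sqrt(0.0946) = 0.3075

0.3075


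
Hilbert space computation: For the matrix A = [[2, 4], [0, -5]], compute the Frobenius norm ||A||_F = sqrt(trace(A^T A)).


||A||_F^2 = sum a_ij^2
= 2^2 + 4^2 + 0^2 + (-5)^2
= 4 + 16 + 0 + 25 = 45
||A||_F = sqrt(45) = 6.7082

6.7082


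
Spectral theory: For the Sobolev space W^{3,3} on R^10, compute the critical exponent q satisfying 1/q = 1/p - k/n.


Using the Sobolev embedding formula: 1/q = 1/p - k/n
1/q = 1/3 - 3/10 = 1/30
q = 1/(1/30) = 30

30.0000


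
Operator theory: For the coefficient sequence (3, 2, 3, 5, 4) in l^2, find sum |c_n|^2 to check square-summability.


sum |c_n|^2 = 3^2 + 2^2 + 3^2 + 5^2 + 4^2
= 9 + 4 + 9 + 25 + 16
= 63

63


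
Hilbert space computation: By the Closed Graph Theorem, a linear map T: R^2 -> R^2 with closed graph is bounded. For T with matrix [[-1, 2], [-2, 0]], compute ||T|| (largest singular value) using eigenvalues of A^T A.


A^T A = [[5, -2], [-2, 4]]
trace(A^T A) = 9, det(A^T A) = 16
discriminant = 9^2 - 4*16 = 17
Largest eigenvalue of A^T A = (trace + sqrt(disc))/2 = 6.5616
||T|| = sqrt(6.5616) = 2.5616

2.5616


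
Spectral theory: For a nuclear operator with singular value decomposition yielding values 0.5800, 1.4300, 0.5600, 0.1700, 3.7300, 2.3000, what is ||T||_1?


The nuclear norm is the sum of all singular values.
||T||_1 = 0.5800 + 1.4300 + 0.5600 + 0.1700 + 3.7300 + 2.3000
= 8.7700

8.7700


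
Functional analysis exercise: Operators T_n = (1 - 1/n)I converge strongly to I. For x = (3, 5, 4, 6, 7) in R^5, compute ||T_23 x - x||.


T_23 x - x = (1 - 1/23)x - x = -x/23
||x|| = sqrt(135) = 11.6190
||T_23 x - x|| = ||x||/23 = 11.6190/23 = 0.5052

0.5052


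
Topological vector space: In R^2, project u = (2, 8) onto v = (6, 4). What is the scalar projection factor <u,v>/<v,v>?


Computing <u,v> = 2*6 + 8*4 = 44
Computing <v,v> = 6^2 + 4^2 = 52
Projection coefficient = 44/52 = 0.8462

0.8462


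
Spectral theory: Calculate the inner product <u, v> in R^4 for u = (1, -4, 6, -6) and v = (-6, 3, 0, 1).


Computing the standard inner product <u, v> = sum u_i * v_i
= 1*-6 + -4*3 + 6*0 + -6*1
= -6 + -12 + 0 + -6
= -24

-24


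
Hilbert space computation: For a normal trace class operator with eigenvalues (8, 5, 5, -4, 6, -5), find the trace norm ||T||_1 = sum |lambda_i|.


For a normal operator, singular values equal |eigenvalues|.
Trace norm = sum |lambda_i| = 8 + 5 + 5 + 4 + 6 + 5
= 33

33


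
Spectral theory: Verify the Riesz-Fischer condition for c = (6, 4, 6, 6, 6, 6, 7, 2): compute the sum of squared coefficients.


sum |c_n|^2 = 6^2 + 4^2 + 6^2 + 6^2 + 6^2 + 6^2 + 7^2 + 2^2
= 36 + 16 + 36 + 36 + 36 + 36 + 49 + 4
= 249

249


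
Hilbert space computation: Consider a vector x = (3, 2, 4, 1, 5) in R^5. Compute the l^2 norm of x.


The l^2 norm = (sum |x_i|^2)^(1/2)
Sum of 2th powers = 9 + 4 + 16 + 1 + 25 = 55
||x||_2 = (55)^(1/2) = 7.4162

7.4162


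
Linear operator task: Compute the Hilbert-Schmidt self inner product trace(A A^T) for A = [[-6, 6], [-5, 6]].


trace(A * A^T) = sum of squares of all entries
= (-6)^2 + 6^2 + (-5)^2 + 6^2
= 36 + 36 + 25 + 36
= 133

133


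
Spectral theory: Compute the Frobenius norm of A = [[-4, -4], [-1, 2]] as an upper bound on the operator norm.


||A||_F^2 = sum a_ij^2
= (-4)^2 + (-4)^2 + (-1)^2 + 2^2
= 16 + 16 + 1 + 4 = 37
||A||_F = sqrt(37) = 6.0828

6.0828


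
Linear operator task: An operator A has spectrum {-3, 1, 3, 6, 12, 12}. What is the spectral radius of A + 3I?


Spectrum of A + 3I = {0, 4, 6, 9, 15, 15}
Spectral radius = max |lambda| over the shifted spectrum
= max(0, 4, 6, 9, 15, 15) = 15

15


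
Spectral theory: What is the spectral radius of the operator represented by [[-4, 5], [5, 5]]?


For a 2x2 matrix, eigenvalues satisfy lambda^2 - (trace)*lambda + det = 0
trace = -4 + 5 = 1
det = -4*5 - 5*5 = -45
discriminant = 1^2 - 4*(-45) = 181
spectral radius = max |eigenvalue| = 7.2268

7.2268


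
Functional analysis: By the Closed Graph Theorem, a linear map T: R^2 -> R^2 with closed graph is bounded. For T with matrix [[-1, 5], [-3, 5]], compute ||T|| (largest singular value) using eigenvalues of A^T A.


A^T A = [[10, -20], [-20, 50]]
trace(A^T A) = 60, det(A^T A) = 100
discriminant = 60^2 - 4*100 = 3200
Largest eigenvalue of A^T A = (trace + sqrt(disc))/2 = 58.2843
||T|| = sqrt(58.2843) = 7.6344

7.6344


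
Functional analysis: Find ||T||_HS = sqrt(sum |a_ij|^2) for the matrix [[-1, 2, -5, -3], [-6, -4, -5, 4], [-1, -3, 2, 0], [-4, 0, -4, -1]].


The Hilbert-Schmidt norm is sqrt(sum of squares of all entries).
Sum of squares = (-1)^2 + 2^2 + (-5)^2 + (-3)^2 + (-6)^2 + (-4)^2 + (-5)^2 + 4^2 + (-1)^2 + (-3)^2 + 2^2 + 0^2 + (-4)^2 + 0^2 + (-4)^2 + (-1)^2
= 1 + 4 + 25 + 9 + 36 + 16 + 25 + 16 + 1 + 9 + 4 + 0 + 16 + 0 + 16 + 1 = 179
||T||_HS = sqrt(179) = 13.3791

13.3791


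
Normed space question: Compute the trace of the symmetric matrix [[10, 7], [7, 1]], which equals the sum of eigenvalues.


For a self-adjoint (symmetric) matrix, the eigenvalues are real.
The sum of eigenvalues equals the trace of the matrix.
trace = 10 + 1 = 11

11


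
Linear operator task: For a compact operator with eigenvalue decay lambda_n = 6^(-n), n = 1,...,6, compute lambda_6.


The eigenvalue formula gives lambda_6 = 1/6^6
= 1/46656
= 2.1433e-05

2.1433e-05


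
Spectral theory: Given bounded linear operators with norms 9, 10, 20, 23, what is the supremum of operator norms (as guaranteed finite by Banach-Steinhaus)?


By the Uniform Boundedness Principle, the supremum of norms is finite.
sup_k ||T_k|| = max(9, 10, 20, 23) = 23

23


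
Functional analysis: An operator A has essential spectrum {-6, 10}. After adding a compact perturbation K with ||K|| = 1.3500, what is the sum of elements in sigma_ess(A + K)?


By Weyl's theorem, the essential spectrum is invariant under compact perturbations.
sigma_ess(A + K) = sigma_ess(A) = {-6, 10}
Sum = -6 + 10 = 4

4


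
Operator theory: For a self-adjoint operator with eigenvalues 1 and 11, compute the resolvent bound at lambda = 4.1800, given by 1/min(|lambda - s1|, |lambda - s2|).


dist(4.1800, {1, 11}) = min(|4.1800 - 1|, |4.1800 - 11|)
= min(3.1800, 6.8200) = 3.1800
Resolvent bound = 1/3.1800 = 0.3145

0.3145


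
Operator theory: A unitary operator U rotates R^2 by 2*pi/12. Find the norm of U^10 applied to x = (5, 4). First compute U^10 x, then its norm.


U is a rotation by theta = 2*pi/12
U^10 = rotation by 10*theta = 20*pi/12
cos(20*pi/12) = 0.5000, sin(20*pi/12) = -0.8660
U^10 x = (0.5000 * 5 - -0.8660 * 4, -0.8660 * 5 + 0.5000 * 4)
= (5.9641, -2.3301)
||U^10 x|| = sqrt(5.9641^2 + (-2.3301)^2) = sqrt(41.0000) = 6.4031

6.4031


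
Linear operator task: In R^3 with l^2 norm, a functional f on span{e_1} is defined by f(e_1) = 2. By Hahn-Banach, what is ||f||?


The norm of f is given by ||f|| = sup_{||x||=1} |f(x)|.
On span{e_1}, ||e_1|| = 1, so ||f|| = |f(e_1)| / ||e_1||
= |2| / 1 = 2.0000

2.0000


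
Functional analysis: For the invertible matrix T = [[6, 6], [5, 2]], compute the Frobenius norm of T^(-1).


det(T) = 6*2 - 6*5 = -18
T^(-1) = (1/-18) * [[2, -6], [-5, 6]] = [[-0.1111, 0.3333], [0.2778, -0.3333]]
||T^(-1)||_F^2 = (-0.1111)^2 + 0.3333^2 + 0.2778^2 + (-0.3333)^2 = 0.3117
||T^(-1)||_F = sqrt(0.3117) = 0.5583

0.5583


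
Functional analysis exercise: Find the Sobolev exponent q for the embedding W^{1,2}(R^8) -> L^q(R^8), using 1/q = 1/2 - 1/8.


Using the Sobolev embedding formula: 1/q = 1/p - k/n
1/q = 1/2 - 1/8 = 3/8
q = 1/(3/8) = 8/3 = 2.6667

2.6667


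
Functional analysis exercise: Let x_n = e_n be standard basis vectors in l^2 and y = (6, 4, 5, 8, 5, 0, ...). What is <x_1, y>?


x_1 = e_1 is the standard basis vector with 1 in position 1.
<x_1, y> = y_1 = 6
As n -> infinity, <x_n, y> -> 0, confirming weak convergence of (x_n) to 0.

6


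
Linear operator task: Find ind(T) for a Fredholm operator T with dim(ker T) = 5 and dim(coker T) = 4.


The Fredholm index is defined as ind(T) = dim(ker T) - dim(coker T)
= 5 - 4
= 1

1


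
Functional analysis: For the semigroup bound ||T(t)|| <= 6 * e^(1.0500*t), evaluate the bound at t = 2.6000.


||T(2.6000)|| <= 6 * exp(1.0500 * 2.6000)
= 6 * exp(2.7300)
= 6 * 15.3329
= 91.9973

91.9973


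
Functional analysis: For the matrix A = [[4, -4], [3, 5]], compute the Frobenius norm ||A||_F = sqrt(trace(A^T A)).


||A||_F^2 = sum a_ij^2
= 4^2 + (-4)^2 + 3^2 + 5^2
= 16 + 16 + 9 + 25 = 66
||A||_F = sqrt(66) = 8.1240

8.1240


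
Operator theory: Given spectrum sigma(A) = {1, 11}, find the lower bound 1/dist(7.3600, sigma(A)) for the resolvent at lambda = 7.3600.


dist(7.3600, {1, 11}) = min(|7.3600 - 1|, |7.3600 - 11|)
= min(6.3600, 3.6400) = 3.6400
Resolvent bound = 1/3.6400 = 0.2747

0.2747


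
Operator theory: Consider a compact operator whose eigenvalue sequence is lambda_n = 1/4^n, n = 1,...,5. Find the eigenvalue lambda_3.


The eigenvalue formula gives lambda_3 = 1/4^3
= 1/64
= 0.0156

0.0156


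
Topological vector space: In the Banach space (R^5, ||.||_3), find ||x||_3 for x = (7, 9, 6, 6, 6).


The l^3 norm = (sum |x_i|^3)^(1/3)
Sum of 3th powers = 343 + 729 + 216 + 216 + 216 = 1720
||x||_3 = (1720)^(1/3) = 11.9815

11.9815


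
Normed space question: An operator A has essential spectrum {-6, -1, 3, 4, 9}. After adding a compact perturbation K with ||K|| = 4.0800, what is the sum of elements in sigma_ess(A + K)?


By Weyl's theorem, the essential spectrum is invariant under compact perturbations.
sigma_ess(A + K) = sigma_ess(A) = {-6, -1, 3, 4, 9}
Sum = -6 + -1 + 3 + 4 + 9 = 9

9


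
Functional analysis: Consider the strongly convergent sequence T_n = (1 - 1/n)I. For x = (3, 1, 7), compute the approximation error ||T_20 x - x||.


T_20 x - x = (1 - 1/20)x - x = -x/20
||x|| = sqrt(59) = 7.6811
||T_20 x - x|| = ||x||/20 = 7.6811/20 = 0.3841

0.3841


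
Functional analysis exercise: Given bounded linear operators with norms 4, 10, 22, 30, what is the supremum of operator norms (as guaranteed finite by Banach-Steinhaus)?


By the Uniform Boundedness Principle, the supremum of norms is finite.
sup_k ||T_k|| = max(4, 10, 22, 30) = 30

30


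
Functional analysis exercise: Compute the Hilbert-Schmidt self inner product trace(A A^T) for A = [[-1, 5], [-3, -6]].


trace(A * A^T) = sum of squares of all entries
= (-1)^2 + 5^2 + (-3)^2 + (-6)^2
= 1 + 25 + 9 + 36
= 71

71


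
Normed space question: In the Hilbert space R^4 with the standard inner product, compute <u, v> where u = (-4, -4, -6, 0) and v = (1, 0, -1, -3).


Computing the standard inner product <u, v> = sum u_i * v_i
= -4*1 + -4*0 + -6*-1 + 0*-3
= -4 + 0 + 6 + 0
= 2

2


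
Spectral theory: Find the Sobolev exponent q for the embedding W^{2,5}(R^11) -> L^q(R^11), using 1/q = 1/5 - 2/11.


Using the Sobolev embedding formula: 1/q = 1/p - k/n
1/q = 1/5 - 2/11 = 1/55
q = 1/(1/55) = 55

55.0000


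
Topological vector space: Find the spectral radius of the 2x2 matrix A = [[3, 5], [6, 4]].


For a 2x2 matrix, eigenvalues satisfy lambda^2 - (trace)*lambda + det = 0
trace = 3 + 4 = 7
det = 3*4 - 5*6 = -18
discriminant = 7^2 - 4*(-18) = 121
spectral radius = max |eigenvalue| = 9.0000

9.0000


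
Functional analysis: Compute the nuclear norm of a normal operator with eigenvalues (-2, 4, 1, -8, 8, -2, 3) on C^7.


For a normal operator, singular values equal |eigenvalues|.
Trace norm = sum |lambda_i| = 2 + 4 + 1 + 8 + 8 + 2 + 3
= 28

28


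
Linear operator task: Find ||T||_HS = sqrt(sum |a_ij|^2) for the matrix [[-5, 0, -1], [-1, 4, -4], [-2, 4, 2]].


The Hilbert-Schmidt norm is sqrt(sum of squares of all entries).
Sum of squares = (-5)^2 + 0^2 + (-1)^2 + (-1)^2 + 4^2 + (-4)^2 + (-2)^2 + 4^2 + 2^2
= 25 + 0 + 1 + 1 + 16 + 16 + 4 + 16 + 4 = 83
||T||_HS = sqrt(83) = 9.1104

9.1104


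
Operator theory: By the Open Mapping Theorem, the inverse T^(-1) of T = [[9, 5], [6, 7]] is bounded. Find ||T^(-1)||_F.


det(T) = 9*7 - 5*6 = 33
T^(-1) = (1/33) * [[7, -5], [-6, 9]] = [[0.2121, -0.1515], [-0.1818, 0.2727]]
||T^(-1)||_F^2 = 0.2121^2 + (-0.1515)^2 + (-0.1818)^2 + 0.2727^2 = 0.1754
||T^(-1)||_F = sqrt(0.1754) = 0.4188

0.4188


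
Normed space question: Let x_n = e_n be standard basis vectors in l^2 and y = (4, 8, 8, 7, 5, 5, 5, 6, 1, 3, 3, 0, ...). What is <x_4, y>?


x_4 = e_4 is the standard basis vector with 1 in position 4.
<x_4, y> = y_4 = 7
As n -> infinity, <x_n, y> -> 0, confirming weak convergence of (x_n) to 0.

7


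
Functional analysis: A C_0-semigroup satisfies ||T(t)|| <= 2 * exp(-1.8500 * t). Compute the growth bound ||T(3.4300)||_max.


||T(3.4300)|| <= 2 * exp(-1.8500 * 3.4300)
= 2 * exp(-6.3455)
= 2 * 0.0018
= 0.0035

0.0035


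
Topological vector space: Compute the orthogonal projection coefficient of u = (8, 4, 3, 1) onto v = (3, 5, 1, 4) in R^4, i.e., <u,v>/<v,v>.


Computing <u,v> = 8*3 + 4*5 + 3*1 + 1*4 = 51
Computing <v,v> = 3^2 + 5^2 + 1^2 + 4^2 = 51
Projection coefficient = 51/51 = 1.0000

1.0000


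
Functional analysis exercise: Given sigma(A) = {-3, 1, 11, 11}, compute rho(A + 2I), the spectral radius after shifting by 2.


Spectrum of A + 2I = {-1, 3, 13, 13}
Spectral radius = max |lambda| over the shifted spectrum
= max(1, 3, 13, 13) = 13

13


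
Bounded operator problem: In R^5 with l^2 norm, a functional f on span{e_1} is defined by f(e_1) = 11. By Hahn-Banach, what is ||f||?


The norm of f is given by ||f|| = sup_{||x||=1} |f(x)|.
On span{e_1}, ||e_1|| = 1, so ||f|| = |f(e_1)| / ||e_1||
= |11| / 1 = 11.0000

11.0000


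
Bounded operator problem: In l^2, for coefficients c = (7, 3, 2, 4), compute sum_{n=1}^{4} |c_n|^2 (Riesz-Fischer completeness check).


sum |c_n|^2 = 7^2 + 3^2 + 2^2 + 4^2
= 49 + 9 + 4 + 16
= 78

78


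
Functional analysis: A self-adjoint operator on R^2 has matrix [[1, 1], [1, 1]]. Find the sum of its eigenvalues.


For a self-adjoint (symmetric) matrix, the eigenvalues are real.
The sum of eigenvalues equals the trace of the matrix.
trace = 1 + 1 = 2

2


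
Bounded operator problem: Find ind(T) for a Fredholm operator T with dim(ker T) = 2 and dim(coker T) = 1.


The Fredholm index is defined as ind(T) = dim(ker T) - dim(coker T)
= 2 - 1
= 1

1


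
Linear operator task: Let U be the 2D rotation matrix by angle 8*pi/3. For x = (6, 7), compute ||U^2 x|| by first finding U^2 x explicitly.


U is a rotation by theta = 8*pi/3
U^2 = rotation by 2*theta = 16*pi/3 = 4*pi/3 (mod 2*pi)
cos(4*pi/3) = -0.5000, sin(4*pi/3) = -0.8660
U^2 x = (-0.5000 * 6 - -0.8660 * 7, -0.8660 * 6 + -0.5000 * 7)
= (3.0622, -8.6962)
||U^2 x|| = sqrt(3.0622^2 + (-8.6962)^2) = sqrt(85.0000) = 9.2195

9.2195


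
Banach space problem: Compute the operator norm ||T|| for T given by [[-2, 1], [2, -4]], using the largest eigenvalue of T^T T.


A^T A = [[8, -10], [-10, 17]]
trace(A^T A) = 25, det(A^T A) = 36
discriminant = 25^2 - 4*36 = 481
Largest eigenvalue of A^T A = (trace + sqrt(disc))/2 = 23.4659
||T|| = sqrt(23.4659) = 4.8442

4.8442


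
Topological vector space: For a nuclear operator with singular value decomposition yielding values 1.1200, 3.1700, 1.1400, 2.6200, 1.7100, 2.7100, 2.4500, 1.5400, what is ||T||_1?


The nuclear norm is the sum of all singular values.
||T||_1 = 1.1200 + 3.1700 + 1.1400 + 2.6200 + 1.7100 + 2.7100 + 2.4500 + 1.5400
= 16.4600

16.4600


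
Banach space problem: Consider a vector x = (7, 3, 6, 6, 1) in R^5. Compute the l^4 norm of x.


The l^4 norm = (sum |x_i|^4)^(1/4)
Sum of 4th powers = 2401 + 81 + 1296 + 1296 + 1 = 5075
||x||_4 = (5075)^(1/4) = 8.4403

8.4403


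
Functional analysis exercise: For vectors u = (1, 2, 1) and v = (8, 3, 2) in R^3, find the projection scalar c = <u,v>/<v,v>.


Computing <u,v> = 1*8 + 2*3 + 1*2 = 16
Computing <v,v> = 8^2 + 3^2 + 2^2 = 77
Projection coefficient = 16/77 = 0.2078

0.2078


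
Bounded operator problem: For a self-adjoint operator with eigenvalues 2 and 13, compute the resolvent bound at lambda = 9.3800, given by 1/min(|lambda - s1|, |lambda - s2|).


dist(9.3800, {2, 13}) = min(|9.3800 - 2|, |9.3800 - 13|)
= min(7.3800, 3.6200) = 3.6200
Resolvent bound = 1/3.6200 = 0.2762

0.2762


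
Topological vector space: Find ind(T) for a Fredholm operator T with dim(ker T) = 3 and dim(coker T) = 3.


The Fredholm index is defined as ind(T) = dim(ker T) - dim(coker T)
= 3 - 3
= 0

0


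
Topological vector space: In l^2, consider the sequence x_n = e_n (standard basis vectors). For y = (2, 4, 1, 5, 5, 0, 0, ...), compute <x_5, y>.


x_5 = e_5 is the standard basis vector with 1 in position 5.
<x_5, y> = y_5 = 5
As n -> infinity, <x_n, y> -> 0, confirming weak convergence of (x_n) to 0.

5


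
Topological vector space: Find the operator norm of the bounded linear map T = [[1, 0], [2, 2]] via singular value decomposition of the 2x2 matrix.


A^T A = [[5, 4], [4, 4]]
trace(A^T A) = 9, det(A^T A) = 4
discriminant = 9^2 - 4*4 = 65
Largest eigenvalue of A^T A = (trace + sqrt(disc))/2 = 8.5311
||T|| = sqrt(8.5311) = 2.9208

2.9208


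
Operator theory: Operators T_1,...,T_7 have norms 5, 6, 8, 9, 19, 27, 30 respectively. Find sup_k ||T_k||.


By the Uniform Boundedness Principle, the supremum of norms is finite.
sup_k ||T_k|| = max(5, 6, 8, 9, 19, 27, 30) = 30

30


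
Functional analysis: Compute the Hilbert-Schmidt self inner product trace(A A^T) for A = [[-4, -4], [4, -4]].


trace(A * A^T) = sum of squares of all entries
= (-4)^2 + (-4)^2 + 4^2 + (-4)^2
= 16 + 16 + 16 + 16
= 64

64


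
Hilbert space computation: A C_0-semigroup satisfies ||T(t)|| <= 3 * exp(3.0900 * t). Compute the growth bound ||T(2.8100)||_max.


||T(2.8100)|| <= 3 * exp(3.0900 * 2.8100)
= 3 * exp(8.6829)
= 3 * 5901.1351
= 17703.4053

17703.4053


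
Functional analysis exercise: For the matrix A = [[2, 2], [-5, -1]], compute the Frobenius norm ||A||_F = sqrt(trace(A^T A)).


||A||_F^2 = sum a_ij^2
= 2^2 + 2^2 + (-5)^2 + (-1)^2
= 4 + 4 + 25 + 1 = 34
||A||_F = sqrt(34) = 5.8310

5.8310


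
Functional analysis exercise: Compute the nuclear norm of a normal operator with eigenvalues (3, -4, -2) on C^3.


For a normal operator, singular values equal |eigenvalues|.
Trace norm = sum |lambda_i| = 3 + 4 + 2
= 9

9


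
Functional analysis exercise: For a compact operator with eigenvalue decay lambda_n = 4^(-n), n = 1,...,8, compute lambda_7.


The eigenvalue formula gives lambda_7 = 1/4^7
= 1/16384
= 6.1035e-05

6.1035e-05


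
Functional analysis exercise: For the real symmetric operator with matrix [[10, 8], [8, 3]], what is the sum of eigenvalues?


For a self-adjoint (symmetric) matrix, the eigenvalues are real.
The sum of eigenvalues equals the trace of the matrix.
trace = 10 + 3 = 13

13


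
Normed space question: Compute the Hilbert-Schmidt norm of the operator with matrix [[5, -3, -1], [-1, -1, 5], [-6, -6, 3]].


The Hilbert-Schmidt norm is sqrt(sum of squares of all entries).
Sum of squares = 5^2 + (-3)^2 + (-1)^2 + (-1)^2 + (-1)^2 + 5^2 + (-6)^2 + (-6)^2 + 3^2
= 25 + 9 + 1 + 1 + 1 + 25 + 36 + 36 + 9 = 143
||T||_HS = sqrt(143) = 11.9583

11.9583


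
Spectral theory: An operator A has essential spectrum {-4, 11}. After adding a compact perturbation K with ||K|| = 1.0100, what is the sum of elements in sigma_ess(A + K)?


By Weyl's theorem, the essential spectrum is invariant under compact perturbations.
sigma_ess(A + K) = sigma_ess(A) = {-4, 11}
Sum = -4 + 11 = 7

7


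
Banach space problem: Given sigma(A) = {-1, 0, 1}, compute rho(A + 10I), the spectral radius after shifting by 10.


Spectrum of A + 10I = {9, 10, 11}
Spectral radius = max |lambda| over the shifted spectrum
= max(9, 10, 11) = 11

11


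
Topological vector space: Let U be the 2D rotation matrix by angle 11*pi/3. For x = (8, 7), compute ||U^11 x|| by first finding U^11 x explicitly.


U is a rotation by theta = 11*pi/3
U^11 = rotation by 11*theta = 121*pi/3 = 1*pi/3 (mod 2*pi)
cos(1*pi/3) = 0.5000, sin(1*pi/3) = 0.8660
U^11 x = (0.5000 * 8 - 0.8660 * 7, 0.8660 * 8 + 0.5000 * 7)
= (-2.0622, 10.4282)
||U^11 x|| = sqrt((-2.0622)^2 + 10.4282^2) = sqrt(113.0000) = 10.6301

10.6301


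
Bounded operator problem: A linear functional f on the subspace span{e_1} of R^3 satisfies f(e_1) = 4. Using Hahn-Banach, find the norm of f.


The norm of f is given by ||f|| = sup_{||x||=1} |f(x)|.
On span{e_1}, ||e_1|| = 1, so ||f|| = |f(e_1)| / ||e_1||
= |4| / 1 = 4.0000

4.0000


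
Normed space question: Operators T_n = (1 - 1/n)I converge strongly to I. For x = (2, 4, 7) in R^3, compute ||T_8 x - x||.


T_8 x - x = (1 - 1/8)x - x = -x/8
||x|| = sqrt(69) = 8.3066
||T_8 x - x|| = ||x||/8 = 8.3066/8 = 1.0383

1.0383


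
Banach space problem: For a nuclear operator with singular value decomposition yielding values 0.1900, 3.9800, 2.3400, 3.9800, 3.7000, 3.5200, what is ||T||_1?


The nuclear norm is the sum of all singular values.
||T||_1 = 0.1900 + 3.9800 + 2.3400 + 3.9800 + 3.7000 + 3.5200
= 17.7100

17.7100


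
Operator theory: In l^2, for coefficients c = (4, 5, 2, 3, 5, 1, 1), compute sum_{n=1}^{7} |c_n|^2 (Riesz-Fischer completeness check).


sum |c_n|^2 = 4^2 + 5^2 + 2^2 + 3^2 + 5^2 + 1^2 + 1^2
= 16 + 25 + 4 + 9 + 25 + 1 + 1
= 81

81


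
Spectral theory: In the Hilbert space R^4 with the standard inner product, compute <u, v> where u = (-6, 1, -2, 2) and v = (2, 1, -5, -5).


Computing the standard inner product <u, v> = sum u_i * v_i
= -6*2 + 1*1 + -2*-5 + 2*-5
= -12 + 1 + 10 + -10
= -11

-11


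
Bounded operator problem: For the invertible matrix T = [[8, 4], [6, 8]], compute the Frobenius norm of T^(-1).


det(T) = 8*8 - 4*6 = 40
T^(-1) = (1/40) * [[8, -4], [-6, 8]] = [[0.2000, -0.1000], [-0.1500, 0.2000]]
||T^(-1)||_F^2 = 0.2000^2 + (-0.1000)^2 + (-0.1500)^2 + 0.2000^2 = 0.1125
||T^(-1)||_F = sqrt(0.1125) = 0.3354

0.3354


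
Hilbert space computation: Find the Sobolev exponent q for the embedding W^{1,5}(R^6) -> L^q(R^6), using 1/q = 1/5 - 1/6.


Using the Sobolev embedding formula: 1/q = 1/p - k/n
1/q = 1/5 - 1/6 = 1/30
q = 1/(1/30) = 30

30.0000


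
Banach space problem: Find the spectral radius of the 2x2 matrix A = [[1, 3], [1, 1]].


For a 2x2 matrix, eigenvalues satisfy lambda^2 - (trace)*lambda + det = 0
trace = 1 + 1 = 2
det = 1*1 - 3*1 = -2
discriminant = 2^2 - 4*(-2) = 12
spectral radius = max |eigenvalue| = 2.7321

2.7321


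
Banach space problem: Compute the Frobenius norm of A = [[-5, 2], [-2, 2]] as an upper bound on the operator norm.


||A||_F^2 = sum a_ij^2
= (-5)^2 + 2^2 + (-2)^2 + 2^2
= 25 + 4 + 4 + 4 = 37
||A||_F = sqrt(37) = 6.0828

6.0828


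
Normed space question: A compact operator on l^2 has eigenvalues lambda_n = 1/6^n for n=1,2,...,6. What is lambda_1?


The eigenvalue formula gives lambda_1 = 1/6^1
= 1/6
= 0.1667

0.1667


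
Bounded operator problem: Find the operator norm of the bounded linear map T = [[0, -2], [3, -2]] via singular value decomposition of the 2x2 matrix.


A^T A = [[9, -6], [-6, 8]]
trace(A^T A) = 17, det(A^T A) = 36
discriminant = 17^2 - 4*36 = 145
Largest eigenvalue of A^T A = (trace + sqrt(disc))/2 = 14.5208
||T|| = sqrt(14.5208) = 3.8106

3.8106
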